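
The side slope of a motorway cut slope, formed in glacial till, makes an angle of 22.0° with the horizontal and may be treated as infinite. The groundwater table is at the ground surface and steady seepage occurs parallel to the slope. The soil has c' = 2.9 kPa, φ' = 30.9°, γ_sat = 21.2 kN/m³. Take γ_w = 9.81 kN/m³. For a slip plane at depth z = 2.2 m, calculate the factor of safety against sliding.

With seepage parallel to the slope and the water table at the surface, the effective normal stress on the slip plane uses the buoyant unit weight γ' = γ_sat − γ_w while the driving shear stress uses γ_sat:
FS = [c' + γ' z cos²β tanφ'] / [γ_sat z sinβ cosβ]
γ' = 21.2 − 9.81 = 11.39 kN/m³
Numerator = 2.9 + 11.39·2.2·cos²22.0°·tan30.9° = 2.9 + 11.39·2.2·0.8597·0.5985 = 15.792 kPa
Denominator = 21.2·2.2·sin22.0°·cos22.0° = 21.2·2.2·0.3746·0.9272 = 16.199 kPa
FS = 15.792 / 16.199 = 0.975

FS = 0.97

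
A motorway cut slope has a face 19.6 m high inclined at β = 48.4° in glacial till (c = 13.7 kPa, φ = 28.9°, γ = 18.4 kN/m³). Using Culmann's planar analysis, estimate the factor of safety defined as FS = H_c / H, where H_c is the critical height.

FS = 1.73

H_c = (4c/γ) · sinβ cosφ / [1 − cos(β − φ)]
    = (4·13.7/18.4) · sin48.4°·cos28.9° / [1 − cos19.5°]
    = 2.978 · 0.6547 / 0.0574 = 33.99 m
FS = H_c / H = 33.99 / 19.6 = 1.734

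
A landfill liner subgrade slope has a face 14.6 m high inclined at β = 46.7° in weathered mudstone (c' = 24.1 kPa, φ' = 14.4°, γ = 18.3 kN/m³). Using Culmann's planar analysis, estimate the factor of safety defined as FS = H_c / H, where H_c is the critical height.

FS = 1.64

H_c = (4c'/γ) · sinβ cosφ' / [1 − cos(β − φ')]
    = (4·24.1/18.3) · sin46.7°·cos14.4° / [1 − cos32.3°]
    = 5.268 · 0.7049 / 0.1547 = 24.00 m
FS = H_c / H = 24.00 / 14.6 = 1.644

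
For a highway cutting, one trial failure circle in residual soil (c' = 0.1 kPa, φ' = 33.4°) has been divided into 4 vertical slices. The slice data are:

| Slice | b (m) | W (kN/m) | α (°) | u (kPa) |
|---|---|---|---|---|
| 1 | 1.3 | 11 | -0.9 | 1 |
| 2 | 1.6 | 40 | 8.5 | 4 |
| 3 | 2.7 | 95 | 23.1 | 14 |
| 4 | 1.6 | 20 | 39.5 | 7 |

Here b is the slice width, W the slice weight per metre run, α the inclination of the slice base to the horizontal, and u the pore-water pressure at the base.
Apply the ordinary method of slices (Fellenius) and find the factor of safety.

Ordinary method of slices: FS = Σ[c'·Δl_i + (W_i cosα_i − u_i·Δl_i)·tanφ'] / Σ W_i sinα_i, with Δl_i = b_i / cosα_i.
Slice 1: Δl = 1.3/cos(-0.9°) = 1.300 m; N'_1 = 11·cos(-0.9°) − 1·1.300 = 9.7; c'Δl = 0.13; W sinα = -0.2
Slice 2: Δl = 1.6/cos8.5° = 1.618 m; N'_2 = 40·cos8.5° − 4·1.618 = 33.1; c'Δl = 0.16; W sinα = 5.9
Slice 3: Δl = 2.7/cos23.1° = 2.935 m; N'_3 = 95·cos23.1° − 14·2.935 = 46.3; c'Δl = 0.29; W sinα = 37.3
Slice 4: Δl = 1.6/cos39.5° = 2.074 m; N'_4 = 20·cos39.5° − 7·2.074 = 0.9; c'Δl = 0.21; W sinα = 12.7
Σc'Δl = 0.8 kN/m; ΣN' = 90.0 kN/m; ΣW sinα = 55.7 kN/m
Resisting = 0.8 + 90.0·tan33.4° = 0.8 + 59.3 = 60.1 kN/m
FS = 60.1 / 55.7 = 1.079

FS = 1.08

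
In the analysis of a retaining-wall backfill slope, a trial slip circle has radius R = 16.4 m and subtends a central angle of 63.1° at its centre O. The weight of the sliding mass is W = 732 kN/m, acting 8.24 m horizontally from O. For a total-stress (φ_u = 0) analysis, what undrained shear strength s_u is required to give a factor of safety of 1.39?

s_u = 28.3 kPa

FS = s_u·L_a·R / (W·d), so s_u = FS·W·d / (L_a·R).
Arc length L_a = R·θ = 16.4·(63.1°·π/180) = 16.4·1.1013 = 18.06 m
s_u = 1.39·732·8.24 / (18.06·16.4) = 8384.0 / 296.21 = 28.30 kPa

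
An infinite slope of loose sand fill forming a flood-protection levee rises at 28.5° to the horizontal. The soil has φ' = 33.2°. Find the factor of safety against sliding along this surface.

For a dry cohesionless infinite slope the factor of safety is FS = tanφ' / tanβ.
FS = tan33.2° / tan28.5° = 0.6544 / 0.5430 = 1.205

FS = 1.21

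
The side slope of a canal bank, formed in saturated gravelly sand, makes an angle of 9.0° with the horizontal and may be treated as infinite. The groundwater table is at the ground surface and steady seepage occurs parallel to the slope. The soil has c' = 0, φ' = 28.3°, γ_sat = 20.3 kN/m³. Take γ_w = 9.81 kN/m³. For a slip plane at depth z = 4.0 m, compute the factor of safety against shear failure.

With seepage parallel to the slope and the water table at the surface, the effective normal stress on the slip plane uses the buoyant unit weight γ' = γ_sat − γ_w while the driving shear stress uses γ_sat:
FS = [c' + γ' z cos²β tanφ'] / [γ_sat z sinβ cosβ]
(For c' = 0 this reduces to FS = (γ'/γ_sat)·tanφ'/tanβ.)
γ' = 20.3 − 9.81 = 10.49 kN/m³
Numerator = 0.0 + 10.49·4.0·cos²9.0°·tan28.3° = 0.0 + 10.49·4.0·0.9755·0.5384 = 22.040 kPa
Denominator = 20.3·4.0·sin9.0°·cos9.0° = 20.3·4.0·0.1564·0.9877 = 12.546 kPa
FS = 22.040 / 12.546 = 1.757

FS = 1.76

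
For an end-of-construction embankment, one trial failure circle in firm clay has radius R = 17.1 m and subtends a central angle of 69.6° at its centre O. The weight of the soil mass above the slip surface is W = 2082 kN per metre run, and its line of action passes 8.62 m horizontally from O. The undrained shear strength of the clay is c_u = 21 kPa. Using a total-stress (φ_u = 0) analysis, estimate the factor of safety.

FS = 0.42

Taking moments about the centre O, the resisting moment is provided by the undrained shear strength acting along the arc:
Arc length L_a = R·θ = 17.1·(69.6°·π/180) = 17.1·1.2147 = 20.77 m
M_R = c_u·L_a·R = 21·20.77·17.1 = 7459.3 kN·m/m
M_D = W·d = 2082·8.62 = 17946.8 kN·m/m
FS = M_R / M_D = 7459.3 / 17946.8 = 0.416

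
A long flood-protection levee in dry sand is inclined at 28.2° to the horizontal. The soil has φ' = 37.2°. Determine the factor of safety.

For a dry cohesionless infinite slope the factor of safety is FS = tanφ' / tanβ.
FS = tan37.2° / tan28.2° = 0.7590 / 0.5362 = 1.416

FS = 1.42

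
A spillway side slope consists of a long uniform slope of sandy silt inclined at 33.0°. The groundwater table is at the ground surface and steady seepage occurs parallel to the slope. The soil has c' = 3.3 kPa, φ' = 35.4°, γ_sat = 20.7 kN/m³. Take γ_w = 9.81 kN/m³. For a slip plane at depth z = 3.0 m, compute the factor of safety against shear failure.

FS = 0.69

With seepage parallel to the slope and the water table at the surface, the effective normal stress on the slip plane uses the buoyant unit weight γ' = γ_sat − γ_w while the driving shear stress uses γ_sat:
FS = [c' + γ' z cos²β tanφ'] / [γ_sat z sinβ cosβ]
γ' = 20.7 − 9.81 = 10.89 kN/m³
Numerator = 3.3 + 10.89·3.0·cos²33.0°·tan35.4° = 3.3 + 10.89·3.0·0.7034·0.7107 = 19.630 kPa
Denominator = 20.7·3.0·sin33.0°·cos33.0° = 20.7·3.0·0.5446·0.8387 = 28.366 kPa
FS = 19.630 / 28.366 = 0.692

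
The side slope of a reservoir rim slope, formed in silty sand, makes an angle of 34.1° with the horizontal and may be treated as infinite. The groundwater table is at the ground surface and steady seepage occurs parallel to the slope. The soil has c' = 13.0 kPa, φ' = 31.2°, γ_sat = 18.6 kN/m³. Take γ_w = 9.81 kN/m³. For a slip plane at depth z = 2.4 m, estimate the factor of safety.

With seepage parallel to the slope and the water table at the surface, the effective normal stress on the slip plane uses the buoyant unit weight γ' = γ_sat − γ_w while the driving shear stress uses γ_sat:
FS = [c' + γ' z cos²β tanφ'] / [γ_sat z sinβ cosβ]
γ' = 18.6 − 9.81 = 8.79 kN/m³
Numerator = 13.0 + 8.79·2.4·cos²34.1°·tan31.2° = 13.0 + 8.79·2.4·0.6857·0.6056 = 21.760 kPa
Denominator = 18.6·2.4·sin34.1°·cos34.1° = 18.6·2.4·0.5606·0.8281 = 20.724 kPa
FS = 21.760 / 20.724 = 1.050

FS = 1.05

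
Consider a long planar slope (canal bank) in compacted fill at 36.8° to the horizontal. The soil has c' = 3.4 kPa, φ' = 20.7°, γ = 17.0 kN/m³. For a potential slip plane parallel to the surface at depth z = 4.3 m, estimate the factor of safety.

For an infinite slope with a slip plane parallel to the surface (no pore pressure): FS = [c' + γz cos²β tanφ'] / [γz sinβ cosβ].
γz = 17.0·4.3 = 73.10 kN/m²
Numerator = 3.4 + 73.10·cos²36.8°·tan20.7° = 3.4 + 73.10·0.6412·0.3779 = 21.111 kPa
Denominator = 73.10·sin36.8°·cos36.8° = 73.10·0.5990·0.8007 = 35.063 kPa
FS = 21.111 / 35.063 = 0.602

FS = 0.60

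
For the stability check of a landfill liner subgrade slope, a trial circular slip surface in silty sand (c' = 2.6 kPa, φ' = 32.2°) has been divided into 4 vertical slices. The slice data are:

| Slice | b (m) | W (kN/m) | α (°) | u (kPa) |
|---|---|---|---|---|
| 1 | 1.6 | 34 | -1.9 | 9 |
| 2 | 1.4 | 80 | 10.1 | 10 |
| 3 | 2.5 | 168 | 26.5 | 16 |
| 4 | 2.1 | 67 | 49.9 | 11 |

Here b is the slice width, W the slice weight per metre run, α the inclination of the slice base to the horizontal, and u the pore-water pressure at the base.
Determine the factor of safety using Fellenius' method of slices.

Ordinary method of slices: FS = Σ[c'·Δl_i + (W_i cosα_i − u_i·Δl_i)·tanφ'] / Σ W_i sinα_i, with Δl_i = b_i / cosα_i.
Slice 1: Δl = 1.6/cos(-1.9°) = 1.601 m; N'_1 = 34·cos(-1.9°) − 9·1.601 = 19.6; c'Δl = 4.16; W sinα = -1.1
Slice 2: Δl = 1.4/cos10.1° = 1.422 m; N'_2 = 80·cos10.1° − 10·1.422 = 64.5; c'Δl = 3.70; W sinα = 14.0
Slice 3: Δl = 2.5/cos26.5° = 2.794 m; N'_3 = 168·cos26.5° − 16·2.794 = 105.7; c'Δl = 7.26; W sinα = 75.0
Slice 4: Δl = 2.1/cos49.9° = 3.260 m; N'_4 = 67·cos49.9° − 11·3.260 = 7.3; c'Δl = 8.48; W sinα = 51.2
Σc'Δl = 23.6 kN/m; ΣN' = 197.1 kN/m; ΣW sinα = 139.1 kN/m
Resisting = 23.6 + 197.1·tan32.2° = 23.6 + 124.1 = 147.7 kN/m
FS = 147.7 / 139.1 = 1.062

FS = 1.06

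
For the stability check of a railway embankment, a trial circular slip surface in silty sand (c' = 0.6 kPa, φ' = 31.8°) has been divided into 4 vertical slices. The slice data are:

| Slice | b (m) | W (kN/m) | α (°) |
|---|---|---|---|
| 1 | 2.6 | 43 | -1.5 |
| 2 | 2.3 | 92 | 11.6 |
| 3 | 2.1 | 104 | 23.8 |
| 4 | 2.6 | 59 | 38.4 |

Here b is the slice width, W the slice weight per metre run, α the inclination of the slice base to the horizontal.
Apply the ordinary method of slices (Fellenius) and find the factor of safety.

Ordinary method of slices: FS = Σ[c'·Δl_i + (W_i cosα_i)·tanφ'] / Σ W_i sinα_i, with Δl_i = b_i / cosα_i.
Slice 1: Δl = 2.6/cos(-1.5°) = 2.601 m; N'_1 = 43·cos(-1.5°) = 43.0; c'Δl = 1.56; W sinα = -1.1
Slice 2: Δl = 2.3/cos11.6° = 2.348 m; N'_2 = 92·cos11.6° = 90.1; c'Δl = 1.41; W sinα = 18.5
Slice 3: Δl = 2.1/cos23.8° = 2.295 m; N'_3 = 104·cos23.8° = 95.2; c'Δl = 1.38; W sinα = 42.0
Slice 4: Δl = 2.6/cos38.4° = 3.318 m; N'_4 = 59·cos38.4° = 46.2; c'Δl = 1.99; W sinα = 36.6
Σc'Δl = 6.3 kN/m; ΣN' = 274.5 kN/m; ΣW sinα = 96.0 kN/m
Resisting = 6.3 + 274.5·tan31.8° = 6.3 + 170.2 = 176.5 kN/m
FS = 176.5 / 96.0 = 1.839

FS = 1.84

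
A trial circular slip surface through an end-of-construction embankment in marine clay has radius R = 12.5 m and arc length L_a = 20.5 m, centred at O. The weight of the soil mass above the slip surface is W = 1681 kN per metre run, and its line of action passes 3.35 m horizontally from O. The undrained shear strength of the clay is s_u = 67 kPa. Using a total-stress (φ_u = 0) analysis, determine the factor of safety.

Taking moments about the centre O, the resisting moment is provided by the undrained shear strength acting along the arc:
M_R = s_u·L_a·R = 67·20.50·12.5 = 17168.8 kN·m/m
M_D = W·d = 1681·3.35 = 5631.4 kN·m/m
FS = M_R / M_D = 17168.8 / 5631.4 = 3.049

FS = 3.05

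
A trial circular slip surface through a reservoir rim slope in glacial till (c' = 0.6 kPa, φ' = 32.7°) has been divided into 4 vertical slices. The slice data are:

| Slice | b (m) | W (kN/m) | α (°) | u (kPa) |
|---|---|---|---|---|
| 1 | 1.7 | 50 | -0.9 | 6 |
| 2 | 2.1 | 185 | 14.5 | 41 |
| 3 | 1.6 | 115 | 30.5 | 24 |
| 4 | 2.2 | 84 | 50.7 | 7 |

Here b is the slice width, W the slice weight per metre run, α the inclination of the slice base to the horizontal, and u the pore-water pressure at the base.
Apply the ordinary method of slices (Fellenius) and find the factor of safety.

FS = 0.84

Ordinary method of slices: FS = Σ[c'·Δl_i + (W_i cosα_i − u_i·Δl_i)·tanφ'] / Σ W_i sinα_i, with Δl_i = b_i / cosα_i.
Slice 1: Δl = 1.7/cos(-0.9°) = 1.700 m; N'_1 = 50·cos(-0.9°) − 6·1.700 = 39.8; c'Δl = 1.02; W sinα = -0.8
Slice 2: Δl = 2.1/cos14.5° = 2.169 m; N'_2 = 185·cos14.5° − 41·2.169 = 90.2; c'Δl = 1.30; W sinα = 46.3
Slice 3: Δl = 1.6/cos30.5° = 1.857 m; N'_3 = 115·cos30.5° − 24·1.857 = 54.5; c'Δl = 1.11; W sinα = 58.4
Slice 4: Δl = 2.2/cos50.7° = 3.473 m; N'_4 = 84·cos50.7° − 7·3.473 = 28.9; c'Δl = 2.08; W sinα = 65.0
Σc'Δl = 5.5 kN/m; ΣN' = 213.4 kN/m; ΣW sinα = 168.9 kN/m
Resisting = 5.5 + 213.4·tan32.7° = 5.5 + 137.0 = 142.5 kN/m
FS = 142.5 / 168.9 = 0.844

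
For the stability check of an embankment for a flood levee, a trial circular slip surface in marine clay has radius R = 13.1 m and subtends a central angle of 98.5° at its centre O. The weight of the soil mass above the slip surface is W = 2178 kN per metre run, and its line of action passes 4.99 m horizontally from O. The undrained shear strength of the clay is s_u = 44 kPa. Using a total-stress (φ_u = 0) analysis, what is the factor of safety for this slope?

FS = 1.19

Taking moments about the centre O, the resisting moment is provided by the undrained shear strength acting along the arc:
Arc length L_a = R·θ = 13.1·(98.5°·π/180) = 13.1·1.7191 = 22.52 m
M_R = s_u·L_a·R = 44·22.52·13.1 = 12981.0 kN·m/m
M_D = W·d = 2178·4.99 = 10868.2 kN·m/m
FS = M_R / M_D = 12981.0 / 10868.2 = 1.194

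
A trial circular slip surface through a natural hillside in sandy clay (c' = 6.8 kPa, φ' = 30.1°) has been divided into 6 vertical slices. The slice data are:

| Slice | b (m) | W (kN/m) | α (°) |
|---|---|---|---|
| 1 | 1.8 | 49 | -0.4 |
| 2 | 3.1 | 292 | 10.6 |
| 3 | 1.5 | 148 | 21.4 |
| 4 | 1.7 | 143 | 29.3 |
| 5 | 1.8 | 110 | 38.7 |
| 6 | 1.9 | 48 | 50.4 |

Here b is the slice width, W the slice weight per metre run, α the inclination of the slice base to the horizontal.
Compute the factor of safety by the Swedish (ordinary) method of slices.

FS = 1.80

Ordinary method of slices: FS = Σ[c'·Δl_i + (W_i cosα_i)·tanφ'] / Σ W_i sinα_i, with Δl_i = b_i / cosα_i.
Slice 1: Δl = 1.8/cos(-0.4°) = 1.800 m; N'_1 = 49·cos(-0.4°) = 49.0; c'Δl = 12.24; W sinα = -0.3
Slice 2: Δl = 3.1/cos10.6° = 3.154 m; N'_2 = 292·cos10.6° = 287.0; c'Δl = 21.45; W sinα = 53.7
Slice 3: Δl = 1.5/cos21.4° = 1.611 m; N'_3 = 148·cos21.4° = 137.8; c'Δl = 10.96; W sinα = 54.0
Slice 4: Δl = 1.7/cos29.3° = 1.949 m; N'_4 = 143·cos29.3° = 124.7; c'Δl = 13.26; W sinα = 70.0
Slice 5: Δl = 1.8/cos38.7° = 2.306 m; N'_5 = 110·cos38.7° = 85.8; c'Δl = 15.68; W sinα = 68.8
Slice 6: Δl = 1.9/cos50.4° = 2.981 m; N'_6 = 48·cos50.4° = 30.6; c'Δl = 20.27; W sinα = 37.0
Σc'Δl = 93.9 kN/m; ΣN' = 715.0 kN/m; ΣW sinα = 283.1 kN/m
Resisting = 93.9 + 715.0·tan30.1° = 93.9 + 414.4 = 508.3 kN/m
FS = 508.3 / 283.1 = 1.795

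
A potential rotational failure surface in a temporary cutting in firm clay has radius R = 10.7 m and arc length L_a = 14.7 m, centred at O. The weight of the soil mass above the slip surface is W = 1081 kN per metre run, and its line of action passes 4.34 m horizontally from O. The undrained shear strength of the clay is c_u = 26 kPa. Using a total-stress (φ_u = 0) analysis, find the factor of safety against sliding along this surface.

Taking moments about the centre O, the resisting moment is provided by the undrained shear strength acting along the arc:
M_R = c_u·L_a·R = 26·14.70·10.7 = 4089.5 kN·m/m
M_D = W·d = 1081·4.34 = 4691.5 kN·m/m
FS = M_R / M_D = 4089.5 / 4691.5 = 0.872

FS = 0.87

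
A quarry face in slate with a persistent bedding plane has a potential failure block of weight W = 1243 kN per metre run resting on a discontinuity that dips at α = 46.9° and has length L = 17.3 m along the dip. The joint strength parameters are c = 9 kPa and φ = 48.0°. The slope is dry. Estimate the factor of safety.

Resolving the block weight along and normal to the plane and applying the Mohr–Coulomb strength on the joint:
N' = W cosα = 1243·cos46.9° = 849.3 kN/m
Driving force T = W sinα = 1243·sin46.9° = 907.6 kN/m
Resisting force R = c·L + N'·tanφ = 9·17.3 + 849.3·tan48.0° = 155.7 + 943.3 = 1099.0 kN/m
FS = R / T = 1099.0 / 907.6 = 1.211

FS = 1.21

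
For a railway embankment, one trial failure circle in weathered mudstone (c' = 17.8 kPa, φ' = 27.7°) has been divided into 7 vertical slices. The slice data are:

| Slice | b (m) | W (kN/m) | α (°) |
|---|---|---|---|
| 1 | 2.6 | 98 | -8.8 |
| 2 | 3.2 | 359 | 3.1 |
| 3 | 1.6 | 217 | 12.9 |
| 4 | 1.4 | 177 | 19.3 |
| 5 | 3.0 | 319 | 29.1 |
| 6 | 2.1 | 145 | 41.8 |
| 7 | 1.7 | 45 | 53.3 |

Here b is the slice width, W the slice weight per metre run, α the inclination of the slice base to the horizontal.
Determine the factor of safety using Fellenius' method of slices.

FS = 2.45

Ordinary method of slices: FS = Σ[c'·Δl_i + (W_i cosα_i)·tanφ'] / Σ W_i sinα_i, with Δl_i = b_i / cosα_i.
Slice 1: Δl = 2.6/cos(-8.8°) = 2.631 m; N'_1 = 98·cos(-8.8°) = 96.8; c'Δl = 46.83; W sinα = -15.0
Slice 2: Δl = 3.2/cos3.1° = 3.205 m; N'_2 = 359·cos3.1° = 358.5; c'Δl = 57.04; W sinα = 19.4
Slice 3: Δl = 1.6/cos12.9° = 1.641 m; N'_3 = 217·cos12.9° = 211.5; c'Δl = 29.22; W sinα = 48.4
Slice 4: Δl = 1.4/cos19.3° = 1.483 m; N'_4 = 177·cos19.3° = 167.1; c'Δl = 26.40; W sinα = 58.5
Slice 5: Δl = 3.0/cos29.1° = 3.433 m; N'_5 = 319·cos29.1° = 278.7; c'Δl = 61.11; W sinα = 155.1
Slice 6: Δl = 2.1/cos41.8° = 2.817 m; N'_6 = 145·cos41.8° = 108.1; c'Δl = 50.14; W sinα = 96.6
Slice 7: Δl = 1.7/cos53.3° = 2.845 m; N'_7 = 45·cos53.3° = 26.9; c'Δl = 50.63; W sinα = 36.1
Σc'Δl = 321.4 kN/m; ΣN' = 1247.6 kN/m; ΣW sinα = 399.2 kN/m
Resisting = 321.4 + 1247.6·tan27.7° = 321.4 + 655.0 = 976.4 kN/m
FS = 976.4 / 399.2 = 2.446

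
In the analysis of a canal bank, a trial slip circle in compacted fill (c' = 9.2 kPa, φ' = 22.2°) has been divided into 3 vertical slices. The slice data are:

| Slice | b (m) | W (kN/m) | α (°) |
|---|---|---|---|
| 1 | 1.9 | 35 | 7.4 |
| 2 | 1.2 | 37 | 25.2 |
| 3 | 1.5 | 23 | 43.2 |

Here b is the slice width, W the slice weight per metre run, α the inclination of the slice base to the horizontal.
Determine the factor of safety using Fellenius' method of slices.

FS = 2.32

Ordinary method of slices: FS = Σ[c'·Δl_i + (W_i cosα_i)·tanφ'] / Σ W_i sinα_i, with Δl_i = b_i / cosα_i.
Slice 1: Δl = 1.9/cos7.4° = 1.916 m; N'_1 = 35·cos7.4° = 34.7; c'Δl = 17.63; W sinα = 4.5
Slice 2: Δl = 1.2/cos25.2° = 1.326 m; N'_2 = 37·cos25.2° = 33.5; c'Δl = 12.20; W sinα = 15.8
Slice 3: Δl = 1.5/cos43.2° = 2.058 m; N'_3 = 23·cos43.2° = 16.8; c'Δl = 18.93; W sinα = 15.7
Σc'Δl = 48.8 kN/m; ΣN' = 85.0 kN/m; ΣW sinα = 36.0 kN/m
Resisting = 48.8 + 85.0·tan22.2° = 48.8 + 34.7 = 83.4 kN/m
FS = 83.4 / 36.0 = 2.317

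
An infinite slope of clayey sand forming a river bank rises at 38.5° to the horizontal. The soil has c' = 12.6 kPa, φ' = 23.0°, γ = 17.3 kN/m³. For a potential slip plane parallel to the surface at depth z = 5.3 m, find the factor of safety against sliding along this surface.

FS = 0.82

For an infinite slope with a slip plane parallel to the surface (no pore pressure): FS = [c' + γz cos²β tanφ'] / [γz sinβ cosβ].
γz = 17.3·5.3 = 91.69 kN/m²
Numerator = 12.6 + 91.69·cos²38.5°·tan23.0° = 12.6 + 91.69·0.6125·0.4245 = 36.438 kPa
Denominator = 91.69·sin38.5°·cos38.5° = 91.69·0.6225·0.7826 = 44.670 kPa
FS = 36.438 / 44.670 = 0.816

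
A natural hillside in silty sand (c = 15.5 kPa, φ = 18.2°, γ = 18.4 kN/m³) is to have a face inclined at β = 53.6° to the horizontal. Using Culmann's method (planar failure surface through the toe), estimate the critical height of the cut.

H_c = 13.94 m

Culmann's analysis gives the critical failure plane at α_cr = (β + φ)/2 = (53.6 + 18.2)/2 = 35.9°, and the critical height
H_c = (4c/γ) · sinβ cosφ / [1 − cos(β − φ)]
    = (4·15.5/18.4) · sin53.6°·cos18.2° / [1 − cos(35.4°)]
    = 3.370 · 0.8049·0.9500 / [1 − 0.8151]
    = 3.370 · 0.7646 / 0.1849
    = 13.94 m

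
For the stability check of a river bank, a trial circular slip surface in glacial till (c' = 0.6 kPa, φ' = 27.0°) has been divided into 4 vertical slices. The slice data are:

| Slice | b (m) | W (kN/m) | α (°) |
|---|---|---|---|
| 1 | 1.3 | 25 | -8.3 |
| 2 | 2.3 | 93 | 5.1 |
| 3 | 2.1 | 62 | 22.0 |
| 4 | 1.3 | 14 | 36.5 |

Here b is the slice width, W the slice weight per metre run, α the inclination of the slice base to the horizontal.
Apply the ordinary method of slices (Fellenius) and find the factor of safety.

Ordinary method of slices: FS = Σ[c'·Δl_i + (W_i cosα_i)·tanφ'] / Σ W_i sinα_i, with Δl_i = b_i / cosα_i.
Slice 1: Δl = 1.3/cos(-8.3°) = 1.314 m; N'_1 = 25·cos(-8.3°) = 24.7; c'Δl = 0.79; W sinα = -3.6
Slice 2: Δl = 2.3/cos5.1° = 2.309 m; N'_2 = 93·cos5.1° = 92.6; c'Δl = 1.39; W sinα = 8.3
Slice 3: Δl = 2.1/cos22.0° = 2.265 m; N'_3 = 62·cos22.0° = 57.5; c'Δl = 1.36; W sinα = 23.2
Slice 4: Δl = 1.3/cos36.5° = 1.617 m; N'_4 = 14·cos36.5° = 11.3; c'Δl = 0.97; W sinα = 8.3
Σc'Δl = 4.5 kN/m; ΣN' = 186.1 kN/m; ΣW sinα = 36.2 kN/m
Resisting = 4.5 + 186.1·tan27.0° = 4.5 + 94.8 = 99.3 kN/m
FS = 99.3 / 36.2 = 2.743

FS = 2.74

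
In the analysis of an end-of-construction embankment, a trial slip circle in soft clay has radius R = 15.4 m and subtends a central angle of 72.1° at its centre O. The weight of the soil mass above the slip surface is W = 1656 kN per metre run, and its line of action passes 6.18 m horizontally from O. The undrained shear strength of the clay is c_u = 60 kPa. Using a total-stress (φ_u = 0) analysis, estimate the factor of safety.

FS = 1.75

Taking moments about the centre O, the resisting moment is provided by the undrained shear strength acting along the arc:
Arc length L_a = R·θ = 15.4·(72.1°·π/180) = 15.4·1.2584 = 19.38 m
M_R = c_u·L_a·R = 60·19.38·15.4 = 17906.3 kN·m/m
M_D = W·d = 1656·6.18 = 10234.1 kN·m/m
FS = M_R / M_D = 17906.3 / 10234.1 = 1.750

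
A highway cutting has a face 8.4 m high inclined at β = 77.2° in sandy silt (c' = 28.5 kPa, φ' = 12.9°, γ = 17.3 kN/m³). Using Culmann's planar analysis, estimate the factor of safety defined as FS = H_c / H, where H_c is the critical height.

H_c = (4c'/γ) · sinβ cosφ' / [1 − cos(β − φ')]
    = (4·28.5/17.3) · sin77.2°·cos12.9° / [1 − cos64.3°]
    = 6.590 · 0.9505 / 0.5663 = 11.06 m
FS = H_c / H = 11.06 / 8.4 = 1.317

FS = 1.32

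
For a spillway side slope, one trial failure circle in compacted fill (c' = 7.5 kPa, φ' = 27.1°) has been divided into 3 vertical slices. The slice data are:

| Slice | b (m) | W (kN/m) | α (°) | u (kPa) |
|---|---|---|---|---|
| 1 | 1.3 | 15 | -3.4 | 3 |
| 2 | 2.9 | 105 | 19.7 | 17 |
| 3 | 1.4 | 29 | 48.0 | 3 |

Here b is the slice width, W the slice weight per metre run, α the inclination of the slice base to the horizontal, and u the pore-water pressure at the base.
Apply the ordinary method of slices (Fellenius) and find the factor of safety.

FS = 1.51

Ordinary method of slices: FS = Σ[c'·Δl_i + (W_i cosα_i − u_i·Δl_i)·tanφ'] / Σ W_i sinα_i, with Δl_i = b_i / cosα_i.
Slice 1: Δl = 1.3/cos(-3.4°) = 1.302 m; N'_1 = 15·cos(-3.4°) − 3·1.302 = 11.1; c'Δl = 9.77; W sinα = -0.9
Slice 2: Δl = 2.9/cos19.7° = 3.080 m; N'_2 = 105·cos19.7° − 17·3.080 = 46.5; c'Δl = 23.10; W sinα = 35.4
Slice 3: Δl = 1.4/cos48.0° = 2.092 m; N'_3 = 29·cos48.0° − 3·2.092 = 13.1; c'Δl = 15.69; W sinα = 21.6
Σc'Δl = 48.6 kN/m; ΣN' = 70.7 kN/m; ΣW sinα = 56.1 kN/m
Resisting = 48.6 + 70.7·tan27.1° = 48.6 + 36.2 = 84.7 kN/m
FS = 84.7 / 56.1 = 1.512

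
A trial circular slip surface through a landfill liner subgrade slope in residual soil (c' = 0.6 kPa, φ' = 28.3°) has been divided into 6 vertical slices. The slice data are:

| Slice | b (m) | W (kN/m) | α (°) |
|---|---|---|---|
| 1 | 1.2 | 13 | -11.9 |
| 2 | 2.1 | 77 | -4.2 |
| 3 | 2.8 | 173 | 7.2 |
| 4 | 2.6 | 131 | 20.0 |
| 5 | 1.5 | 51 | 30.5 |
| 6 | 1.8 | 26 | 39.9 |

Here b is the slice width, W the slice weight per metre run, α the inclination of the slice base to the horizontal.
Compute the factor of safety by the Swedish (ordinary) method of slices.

Ordinary method of slices: FS = Σ[c'·Δl_i + (W_i cosα_i)·tanφ'] / Σ W_i sinα_i, with Δl_i = b_i / cosα_i.
Slice 1: Δl = 1.2/cos(-11.9°) = 1.226 m; N'_1 = 13·cos(-11.9°) = 12.7; c'Δl = 0.74; W sinα = -2.7
Slice 2: Δl = 2.1/cos(-4.2°) = 2.106 m; N'_2 = 77·cos(-4.2°) = 76.8; c'Δl = 1.26; W sinα = -5.6
Slice 3: Δl = 2.8/cos7.2° = 2.822 m; N'_3 = 173·cos7.2° = 171.6; c'Δl = 1.69; W sinα = 21.7
Slice 4: Δl = 2.6/cos20.0° = 2.767 m; N'_4 = 131·cos20.0° = 123.1; c'Δl = 1.66; W sinα = 44.8
Slice 5: Δl = 1.5/cos30.5° = 1.741 m; N'_5 = 51·cos30.5° = 43.9; c'Δl = 1.04; W sinα = 25.9
Slice 6: Δl = 1.8/cos39.9° = 2.346 m; N'_6 = 26·cos39.9° = 19.9; c'Δl = 1.41; W sinα = 16.7
Σc'Δl = 7.8 kN/m; ΣN' = 448.1 kN/m; ΣW sinα = 100.7 kN/m
Resisting = 7.8 + 448.1·tan28.3° = 7.8 + 241.3 = 249.1 kN/m
FS = 249.1 / 100.7 = 2.473

FS = 2.47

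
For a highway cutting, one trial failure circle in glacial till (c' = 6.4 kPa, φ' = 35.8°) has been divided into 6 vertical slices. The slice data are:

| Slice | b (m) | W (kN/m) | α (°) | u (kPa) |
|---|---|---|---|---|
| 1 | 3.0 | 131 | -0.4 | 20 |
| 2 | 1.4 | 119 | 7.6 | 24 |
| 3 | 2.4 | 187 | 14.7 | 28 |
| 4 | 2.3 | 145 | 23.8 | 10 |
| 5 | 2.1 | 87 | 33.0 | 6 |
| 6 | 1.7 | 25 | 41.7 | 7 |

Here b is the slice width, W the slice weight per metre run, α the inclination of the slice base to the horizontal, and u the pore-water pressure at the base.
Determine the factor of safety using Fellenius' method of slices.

FS = 2.19

Ordinary method of slices: FS = Σ[c'·Δl_i + (W_i cosα_i − u_i·Δl_i)·tanφ'] / Σ W_i sinα_i, with Δl_i = b_i / cosα_i.
Slice 1: Δl = 3.0/cos(-0.4°) = 3.000 m; N'_1 = 131·cos(-0.4°) − 20·3.000 = 71.0; c'Δl = 19.20; W sinα = -0.9
Slice 2: Δl = 1.4/cos7.6° = 1.412 m; N'_2 = 119·cos7.6° − 24·1.412 = 84.1; c'Δl = 9.04; W sinα = 15.7
Slice 3: Δl = 2.4/cos14.7° = 2.481 m; N'_3 = 187·cos14.7° − 28·2.481 = 111.4; c'Δl = 15.88; W sinα = 47.5
Slice 4: Δl = 2.3/cos23.8° = 2.514 m; N'_4 = 145·cos23.8° − 10·2.514 = 107.5; c'Δl = 16.09; W sinα = 58.5
Slice 5: Δl = 2.1/cos33.0° = 2.504 m; N'_5 = 87·cos33.0° − 6·2.504 = 57.9; c'Δl = 16.03; W sinα = 47.4
Slice 6: Δl = 1.7/cos41.7° = 2.277 m; N'_6 = 25·cos41.7° − 7·2.277 = 2.7; c'Δl = 14.57; W sinα = 16.6
Σc'Δl = 90.8 kN/m; ΣN' = 434.7 kN/m; ΣW sinα = 184.8 kN/m
Resisting = 90.8 + 434.7·tan35.8° = 90.8 + 313.5 = 404.3 kN/m
FS = 404.3 / 184.8 = 2.188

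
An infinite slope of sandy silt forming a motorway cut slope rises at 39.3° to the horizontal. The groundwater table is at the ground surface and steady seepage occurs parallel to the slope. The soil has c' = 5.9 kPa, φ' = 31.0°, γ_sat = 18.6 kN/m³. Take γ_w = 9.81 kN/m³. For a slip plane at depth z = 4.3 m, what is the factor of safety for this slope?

With seepage parallel to the slope and the water table at the surface, the effective normal stress on the slip plane uses the buoyant unit weight γ' = γ_sat − γ_w while the driving shear stress uses γ_sat:
FS = [c' + γ' z cos²β tanφ'] / [γ_sat z sinβ cosβ]
γ' = 18.6 − 9.81 = 8.79 kN/m³
Numerator = 5.9 + 8.79·4.3·cos²39.3°·tan31.0° = 5.9 + 8.79·4.3·0.5988·0.6009 = 19.500 kPa
Denominator = 18.6·4.3·sin39.3°·cos39.3° = 18.6·4.3·0.6334·0.7738 = 39.201 kPa
FS = 19.500 / 39.201 = 0.497

FS = 0.50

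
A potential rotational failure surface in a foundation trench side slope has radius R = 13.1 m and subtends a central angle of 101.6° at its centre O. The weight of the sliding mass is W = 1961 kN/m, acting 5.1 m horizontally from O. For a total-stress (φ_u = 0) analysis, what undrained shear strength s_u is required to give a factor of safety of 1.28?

FS = s_u·L_a·R / (W·d), so s_u = FS·W·d / (L_a·R).
Arc length L_a = R·θ = 13.1·(101.6°·π/180) = 13.1·1.7733 = 23.23 m
s_u = 1.28·1961·5.1 / (23.23·13.1) = 12801.4 / 304.31 = 42.07 kPa

s_u = 42.1 kPa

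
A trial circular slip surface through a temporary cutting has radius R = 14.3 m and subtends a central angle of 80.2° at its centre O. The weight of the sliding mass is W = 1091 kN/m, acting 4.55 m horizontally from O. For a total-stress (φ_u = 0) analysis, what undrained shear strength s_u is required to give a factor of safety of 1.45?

FS = s_u·L_a·R / (W·d), so s_u = FS·W·d / (L_a·R).
Arc length L_a = R·θ = 14.3·(80.2°·π/180) = 14.3·1.3998 = 20.02 m
s_u = 1.45·1091·4.55 / (20.02·14.3) = 7197.9 / 286.24 = 25.15 kPa

s_u = 25.1 kPa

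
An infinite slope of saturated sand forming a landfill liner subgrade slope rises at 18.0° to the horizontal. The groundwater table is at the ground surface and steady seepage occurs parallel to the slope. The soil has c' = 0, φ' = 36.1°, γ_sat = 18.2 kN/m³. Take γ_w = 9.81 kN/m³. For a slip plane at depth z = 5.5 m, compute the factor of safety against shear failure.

With seepage parallel to the slope and the water table at the surface, the effective normal stress on the slip plane uses the buoyant unit weight γ' = γ_sat − γ_w while the driving shear stress uses γ_sat:
FS = [c' + γ' z cos²β tanφ'] / [γ_sat z sinβ cosβ]
(For c' = 0 this reduces to FS = (γ'/γ_sat)·tanφ'/tanβ.)
γ' = 18.2 − 9.81 = 8.39 kN/m³
Numerator = 0.0 + 8.39·5.5·cos²18.0°·tan36.1° = 0.0 + 8.39·5.5·0.9045·0.7292 = 30.436 kPa
Denominator = 18.2·5.5·sin18.0°·cos18.0° = 18.2·5.5·0.3090·0.9511 = 29.419 kPa
FS = 30.436 / 29.419 = 1.035

FS = 1.03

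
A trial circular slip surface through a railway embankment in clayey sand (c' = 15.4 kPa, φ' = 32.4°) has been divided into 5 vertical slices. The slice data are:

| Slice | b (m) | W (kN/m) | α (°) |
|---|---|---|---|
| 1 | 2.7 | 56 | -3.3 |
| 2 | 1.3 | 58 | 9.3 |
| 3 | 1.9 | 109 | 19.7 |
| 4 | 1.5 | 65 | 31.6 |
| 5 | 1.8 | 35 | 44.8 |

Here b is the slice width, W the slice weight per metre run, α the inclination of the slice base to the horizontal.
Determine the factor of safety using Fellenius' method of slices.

Ordinary method of slices: FS = Σ[c'·Δl_i + (W_i cosα_i)·tanφ'] / Σ W_i sinα_i, with Δl_i = b_i / cosα_i.
Slice 1: Δl = 2.7/cos(-3.3°) = 2.704 m; N'_1 = 56·cos(-3.3°) = 55.9; c'Δl = 41.65; W sinα = -3.2
Slice 2: Δl = 1.3/cos9.3° = 1.317 m; N'_2 = 58·cos9.3° = 57.2; c'Δl = 20.29; W sinα = 9.4
Slice 3: Δl = 1.9/cos19.7° = 2.018 m; N'_3 = 109·cos19.7° = 102.6; c'Δl = 31.08; W sinα = 36.7
Slice 4: Δl = 1.5/cos31.6° = 1.761 m; N'_4 = 65·cos31.6° = 55.4; c'Δl = 27.12; W sinα = 34.1
Slice 5: Δl = 1.8/cos44.8° = 2.537 m; N'_5 = 35·cos44.8° = 24.8; c'Δl = 39.07; W sinα = 24.7
Σc'Δl = 159.2 kN/m; ΣN' = 296.0 kN/m; ΣW sinα = 101.6 kN/m
Resisting = 159.2 + 296.0·tan32.4° = 159.2 + 187.8 = 347.0 kN/m
FS = 347.0 / 101.6 = 3.415

FS = 3.42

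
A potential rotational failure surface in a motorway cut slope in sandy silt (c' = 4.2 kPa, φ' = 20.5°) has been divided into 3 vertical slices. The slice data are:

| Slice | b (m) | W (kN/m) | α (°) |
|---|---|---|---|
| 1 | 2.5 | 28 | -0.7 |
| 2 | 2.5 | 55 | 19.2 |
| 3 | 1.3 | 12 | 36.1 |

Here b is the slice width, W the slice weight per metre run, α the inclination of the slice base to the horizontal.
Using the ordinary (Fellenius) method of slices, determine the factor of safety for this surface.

Ordinary method of slices: FS = Σ[c'·Δl_i + (W_i cosα_i)·tanφ'] / Σ W_i sinα_i, with Δl_i = b_i / cosα_i.
Slice 1: Δl = 2.5/cos(-0.7°) = 2.500 m; N'_1 = 28·cos(-0.7°) = 28.0; c'Δl = 10.50; W sinα = -0.3
Slice 2: Δl = 2.5/cos19.2° = 2.647 m; N'_2 = 55·cos19.2° = 51.9; c'Δl = 11.12; W sinα = 18.1
Slice 3: Δl = 1.3/cos36.1° = 1.609 m; N'_3 = 12·cos36.1° = 9.7; c'Δl = 6.76; W sinα = 7.1
Σc'Δl = 28.4 kN/m; ΣN' = 89.6 kN/m; ΣW sinα = 24.8 kN/m
Resisting = 28.4 + 89.6·tan20.5° = 28.4 + 33.5 = 61.9 kN/m
FS = 61.9 / 24.8 = 2.494

FS = 2.49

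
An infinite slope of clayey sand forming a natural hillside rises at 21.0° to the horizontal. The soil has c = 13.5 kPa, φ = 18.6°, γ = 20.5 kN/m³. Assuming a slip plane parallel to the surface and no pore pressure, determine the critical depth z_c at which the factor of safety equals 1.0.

z_c = 15.96 m

Setting FS = 1.00 in FS = [c + γz cos²β tanφ] / [γz sinβ cosβ] and solving for z:
z = c / [γ cosβ (FS·sinβ − cosβ·tanφ)]
  = 13.5 / [20.5·cos21.0°·(1.00·sin21.0° − cos21.0°·tan18.6°)]
  = 13.5 / [20.5·0.9336·(1.00·0.3584 − 0.9336·0.3365)]
  = 13.5 / 0.8456 = 15.965 m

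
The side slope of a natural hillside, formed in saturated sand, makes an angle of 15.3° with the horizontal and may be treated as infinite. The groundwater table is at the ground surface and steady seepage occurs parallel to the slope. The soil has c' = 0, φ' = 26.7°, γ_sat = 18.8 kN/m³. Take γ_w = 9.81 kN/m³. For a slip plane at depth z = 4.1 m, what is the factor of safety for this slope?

With seepage parallel to the slope and the water table at the surface, the effective normal stress on the slip plane uses the buoyant unit weight γ' = γ_sat − γ_w while the driving shear stress uses γ_sat:
FS = [c' + γ' z cos²β tanφ'] / [γ_sat z sinβ cosβ]
(For c' = 0 this reduces to FS = (γ'/γ_sat)·tanφ'/tanβ.)
γ' = 18.8 − 9.81 = 8.99 kN/m³
Numerator = 0.0 + 8.99·4.1·cos²15.3°·tan26.7° = 0.0 + 8.99·4.1·0.9304·0.5029 = 17.247 kPa
Denominator = 18.8·4.1·sin15.3°·cos15.3° = 18.8·4.1·0.2639·0.9646 = 19.618 kPa
FS = 17.247 / 19.618 = 0.879

FS = 0.88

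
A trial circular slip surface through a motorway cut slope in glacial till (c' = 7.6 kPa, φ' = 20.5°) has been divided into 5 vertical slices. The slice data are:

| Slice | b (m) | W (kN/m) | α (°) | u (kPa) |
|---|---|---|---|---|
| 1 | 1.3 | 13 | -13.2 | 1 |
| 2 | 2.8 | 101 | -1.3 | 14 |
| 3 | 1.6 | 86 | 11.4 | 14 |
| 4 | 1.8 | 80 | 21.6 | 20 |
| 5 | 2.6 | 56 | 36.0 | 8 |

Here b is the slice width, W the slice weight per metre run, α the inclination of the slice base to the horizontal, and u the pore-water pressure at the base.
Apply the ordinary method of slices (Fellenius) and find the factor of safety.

Ordinary method of slices: FS = Σ[c'·Δl_i + (W_i cosα_i − u_i·Δl_i)·tanφ'] / Σ W_i sinα_i, with Δl_i = b_i / cosα_i.
Slice 1: Δl = 1.3/cos(-13.2°) = 1.335 m; N'_1 = 13·cos(-13.2°) − 1·1.335 = 11.3; c'Δl = 10.15; W sinα = -3.0
Slice 2: Δl = 2.8/cos(-1.3°) = 2.801 m; N'_2 = 101·cos(-1.3°) − 14·2.801 = 61.8; c'Δl = 21.29; W sinα = -2.3
Slice 3: Δl = 1.6/cos11.4° = 1.632 m; N'_3 = 86·cos11.4° − 14·1.632 = 61.5; c'Δl = 12.40; W sinα = 17.0
Slice 4: Δl = 1.8/cos21.6° = 1.936 m; N'_4 = 80·cos21.6° − 20·1.936 = 35.7; c'Δl = 14.71; W sinα = 29.4
Slice 5: Δl = 2.6/cos36.0° = 3.214 m; N'_5 = 56·cos36.0° − 8·3.214 = 19.6; c'Δl = 24.42; W sinα = 32.9
Σc'Δl = 83.0 kN/m; ΣN' = 189.8 kN/m; ΣW sinα = 74.1 kN/m
Resisting = 83.0 + 189.8·tan20.5° = 83.0 + 71.0 = 153.9 kN/m
FS = 153.9 / 74.1 = 2.077

FS = 2.08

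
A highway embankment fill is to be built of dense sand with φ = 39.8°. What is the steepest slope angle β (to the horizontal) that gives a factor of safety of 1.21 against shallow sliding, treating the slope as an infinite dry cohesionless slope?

For an infinite dry cohesionless slope FS = tanφ/tanβ, so tanβ = tanφ / FS.
tanβ = tan39.8° / 1.21 = 0.8332 / 1.21 = 0.6886
β = arctan(0.6886) = 34.55°

β = 34.6°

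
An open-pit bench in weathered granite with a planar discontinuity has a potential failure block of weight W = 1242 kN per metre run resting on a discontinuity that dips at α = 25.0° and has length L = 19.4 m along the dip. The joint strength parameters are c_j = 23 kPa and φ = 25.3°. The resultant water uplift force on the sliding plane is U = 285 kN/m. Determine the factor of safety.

Resolving the block weight along and normal to the plane and applying the Mohr–Coulomb strength on the joint:
N' = W cosα − U = 1242·cos25.0° − 285 = 840.6 kN/m
Driving force T = W sinα = 1242·sin25.0° = 524.9 kN/m
Resisting force R = c_j·L + N'·tanφ = 23·19.4 + 840.6·tan25.3° = 446.2 + 397.4 = 843.6 kN/m
FS = R / T = 843.6 / 524.9 = 1.607

FS = 1.61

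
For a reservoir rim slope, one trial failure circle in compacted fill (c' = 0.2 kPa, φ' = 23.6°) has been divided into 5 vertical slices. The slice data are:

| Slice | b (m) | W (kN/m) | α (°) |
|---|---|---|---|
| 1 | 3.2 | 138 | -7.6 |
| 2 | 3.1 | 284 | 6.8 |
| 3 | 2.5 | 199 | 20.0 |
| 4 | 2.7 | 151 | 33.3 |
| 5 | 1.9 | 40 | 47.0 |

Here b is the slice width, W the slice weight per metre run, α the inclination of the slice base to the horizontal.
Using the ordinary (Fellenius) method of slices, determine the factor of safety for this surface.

Ordinary method of slices: FS = Σ[c'·Δl_i + (W_i cosα_i)·tanφ'] / Σ W_i sinα_i, with Δl_i = b_i / cosα_i.
Slice 1: Δl = 3.2/cos(-7.6°) = 3.228 m; N'_1 = 138·cos(-7.6°) = 136.8; c'Δl = 0.65; W sinα = -18.3
Slice 2: Δl = 3.1/cos6.8° = 3.122 m; N'_2 = 284·cos6.8° = 282.0; c'Δl = 0.62; W sinα = 33.6
Slice 3: Δl = 2.5/cos20.0° = 2.660 m; N'_3 = 199·cos20.0° = 187.0; c'Δl = 0.53; W sinα = 68.1
Slice 4: Δl = 2.7/cos33.3° = 3.230 m; N'_4 = 151·cos33.3° = 126.2; c'Δl = 0.65; W sinα = 82.9
Slice 5: Δl = 1.9/cos47.0° = 2.786 m; N'_5 = 40·cos47.0° = 27.3; c'Δl = 0.56; W sinα = 29.3
Σc'Δl = 3.0 kN/m; ΣN' = 759.3 kN/m; ΣW sinα = 195.6 kN/m
Resisting = 3.0 + 759.3·tan23.6° = 3.0 + 331.7 = 334.7 kN/m
FS = 334.7 / 195.6 = 1.711

FS = 1.71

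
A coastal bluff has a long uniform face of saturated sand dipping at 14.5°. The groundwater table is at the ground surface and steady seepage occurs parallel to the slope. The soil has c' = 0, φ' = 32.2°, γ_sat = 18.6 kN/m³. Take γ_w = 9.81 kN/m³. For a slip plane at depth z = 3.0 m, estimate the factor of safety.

With seepage parallel to the slope and the water table at the surface, the effective normal stress on the slip plane uses the buoyant unit weight γ' = γ_sat − γ_w while the driving shear stress uses γ_sat:
FS = [c' + γ' z cos²β tanφ'] / [γ_sat z sinβ cosβ]
(For c' = 0 this reduces to FS = (γ'/γ_sat)·tanφ'/tanβ.)
γ' = 18.6 − 9.81 = 8.79 kN/m³
Numerator = 0.0 + 8.79·3.0·cos²14.5°·tan32.2° = 0.0 + 8.79·3.0·0.9373·0.6297 = 15.565 kPa
Denominator = 18.6·3.0·sin14.5°·cos14.5° = 18.6·3.0·0.2504·0.9681 = 13.526 kPa
FS = 15.565 / 13.526 = 1.151

FS = 1.15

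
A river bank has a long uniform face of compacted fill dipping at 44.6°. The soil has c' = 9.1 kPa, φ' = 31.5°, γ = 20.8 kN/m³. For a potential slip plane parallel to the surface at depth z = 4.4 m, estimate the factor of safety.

For an infinite slope with a slip plane parallel to the surface (no pore pressure): FS = [c' + γz cos²β tanφ'] / [γz sinβ cosβ].
γz = 20.8·4.4 = 91.52 kN/m²
Numerator = 9.1 + 91.52·cos²44.6°·tan31.5° = 9.1 + 91.52·0.5070·0.6128 = 37.533 kPa
Denominator = 91.52·sin44.6°·cos44.6° = 91.52·0.7022·0.7120 = 45.756 kPa
FS = 37.533 / 45.756 = 0.820

FS = 0.82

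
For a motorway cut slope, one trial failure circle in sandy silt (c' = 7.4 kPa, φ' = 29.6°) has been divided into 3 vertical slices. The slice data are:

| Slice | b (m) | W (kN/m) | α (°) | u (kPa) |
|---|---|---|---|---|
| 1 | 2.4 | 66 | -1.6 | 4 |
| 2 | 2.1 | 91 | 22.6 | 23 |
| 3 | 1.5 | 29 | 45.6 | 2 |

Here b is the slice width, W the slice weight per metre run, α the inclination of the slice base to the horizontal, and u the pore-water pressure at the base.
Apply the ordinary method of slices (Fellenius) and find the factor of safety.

Ordinary method of slices: FS = Σ[c'·Δl_i + (W_i cosα_i − u_i·Δl_i)·tanφ'] / Σ W_i sinα_i, with Δl_i = b_i / cosα_i.
Slice 1: Δl = 2.4/cos(-1.6°) = 2.401 m; N'_1 = 66·cos(-1.6°) − 4·2.401 = 56.4; c'Δl = 17.77; W sinα = -1.8
Slice 2: Δl = 2.1/cos22.6° = 2.275 m; N'_2 = 91·cos22.6° − 23·2.275 = 31.7; c'Δl = 16.83; W sinα = 35.0
Slice 3: Δl = 1.5/cos45.6° = 2.144 m; N'_3 = 29·cos45.6° − 2·2.144 = 16.0; c'Δl = 15.86; W sinα = 20.7
Σc'Δl = 50.5 kN/m; ΣN' = 104.1 kN/m; ΣW sinα = 53.8 kN/m
Resisting = 50.5 + 104.1·tan29.6° = 50.5 + 59.1 = 109.6 kN/m
FS = 109.6 / 53.8 = 2.035

FS = 2.04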